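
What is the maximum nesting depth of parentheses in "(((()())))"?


Input: "(((()())))"
Tracking depth:
  Position 0 '(': depth becomes 1
  Position 1 '(': depth becomes 2
  Position 2 '(': depth becomes 3
  Position 3 '(': depth becomes 4
  Position 4 ')': depth becomes 3
  Position 5 '(': depth becomes 4
  Position 6 ')': depth becomes 3
  Position 7 ')': depth becomes 2
  Position 8 ')': depth becomes 1
  Position 9 ')': depth becomes 0
Maximum depth reached: 4

4


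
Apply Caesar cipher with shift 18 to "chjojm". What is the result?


Caesar cipher: shift "chjojm" by 18
  'c' (pos 2) + 18 = pos 20 = 'u'
  'h' (pos 7) + 18 = pos 25 = 'z'
  'j' (pos 9) + 18 = pos 1 = 'b'
  'o' (pos 14) + 18 = pos 6 = 'g'
  'j' (pos 9) + 18 = pos 1 = 'b'
  'm' (pos 12) + 18 = pos 4 = 'e'
Result: uzbgbe

uzbgbe


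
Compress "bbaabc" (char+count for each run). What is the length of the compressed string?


Input: bbaabc
Runs:
  'b' x 2 => "b2"
  'a' x 2 => "a2"
  'b' x 1 => "b1"
  'c' x 1 => "c1"
Compressed: "b2a2b1c1"
Compressed length: 8

8


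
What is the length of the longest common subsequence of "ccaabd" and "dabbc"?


LCS of "ccaabd" and "dabbc"
DP table:
           d    a    b    b    c
      0    0    0    0    0    0
  c   0    0    0    0    0    1
  c   0    0    0    0    0    1
  a   0    0    1    1    1    1
  a   0    0    1    1    1    1
  b   0    0    1    2    2    2
  d   0    1    1    2    2    2
LCS length = dp[6][5] = 2

2


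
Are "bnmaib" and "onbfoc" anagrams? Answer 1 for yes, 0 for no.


Strings: "bnmaib", "onbfoc"
Sorted first:  abbimn
Sorted second: bcfnoo
Differ at position 0: 'a' vs 'b' => not anagrams

0


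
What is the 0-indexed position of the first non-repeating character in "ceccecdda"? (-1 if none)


Input: ceccecdda
Character frequencies:
  'a': 1
  'c': 4
  'd': 2
  'e': 2
Scanning left to right for freq == 1:
  Position 0 ('c'): freq=4, skip
  Position 1 ('e'): freq=2, skip
  Position 2 ('c'): freq=4, skip
  Position 3 ('c'): freq=4, skip
  Position 4 ('e'): freq=2, skip
  Position 5 ('c'): freq=4, skip
  Position 6 ('d'): freq=2, skip
  Position 7 ('d'): freq=2, skip
  Position 8 ('a'): unique! => answer = 8

8


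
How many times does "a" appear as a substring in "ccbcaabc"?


Searching for "a" in "ccbcaabc"
Scanning each position:
  Position 0: "c" => no
  Position 1: "c" => no
  Position 2: "b" => no
  Position 3: "c" => no
  Position 4: "a" => MATCH
  Position 5: "a" => MATCH
  Position 6: "b" => no
  Position 7: "c" => no
Total occurrences: 2

2


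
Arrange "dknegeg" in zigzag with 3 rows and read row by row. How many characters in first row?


Zigzag "dknegeg" into 3 rows:
Placing characters:
  'd' => row 0
  'k' => row 1
  'n' => row 2
  'e' => row 1
  'g' => row 0
  'e' => row 1
  'g' => row 2
Rows:
  Row 0: "dg"
  Row 1: "kee"
  Row 2: "ng"
First row length: 2

2


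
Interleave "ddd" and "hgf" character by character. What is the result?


Interleaving "ddd" and "hgf":
  Position 0: 'd' from first, 'h' from second => "dh"
  Position 1: 'd' from first, 'g' from second => "dg"
  Position 2: 'd' from first, 'f' from second => "df"
Result: dhdgdf

dhdgdf


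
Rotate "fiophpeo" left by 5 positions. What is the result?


Input: "fiophpeo", rotate left by 5
First 5 characters: "fioph"
Remaining characters: "peo"
Concatenate remaining + first: "peo" + "fioph" = "peofioph"

peofioph


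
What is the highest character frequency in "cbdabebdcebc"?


Input: cbdabebdcebc
Character counts:
  'a': 1
  'b': 4
  'c': 3
  'd': 2
  'e': 2
Maximum frequency: 4

4


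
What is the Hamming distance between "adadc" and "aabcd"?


Comparing "adadc" and "aabcd" position by position:
  Position 0: 'a' vs 'a' => same
  Position 1: 'd' vs 'a' => differ
  Position 2: 'a' vs 'b' => differ
  Position 3: 'd' vs 'c' => differ
  Position 4: 'c' vs 'd' => differ
Total differences (Hamming distance): 4

4


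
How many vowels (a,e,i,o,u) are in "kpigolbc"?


Input: kpigolbc
Checking each character:
  'k' at position 0: consonant
  'p' at position 1: consonant
  'i' at position 2: vowel (running total: 1)
  'g' at position 3: consonant
  'o' at position 4: vowel (running total: 2)
  'l' at position 5: consonant
  'b' at position 6: consonant
  'c' at position 7: consonant
Total vowels: 2

2


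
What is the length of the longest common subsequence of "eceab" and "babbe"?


LCS of "eceab" and "babbe"
DP table:
           b    a    b    b    e
      0    0    0    0    0    0
  e   0    0    0    0    0    1
  c   0    0    0    0    0    1
  e   0    0    0    0    0    1
  a   0    0    1    1    1    1
  b   0    1    1    2    2    2
LCS length = dp[5][5] = 2

2


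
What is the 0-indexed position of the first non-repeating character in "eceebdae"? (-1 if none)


Input: eceebdae
Character frequencies:
  'a': 1
  'b': 1
  'c': 1
  'd': 1
  'e': 4
Scanning left to right for freq == 1:
  Position 0 ('e'): freq=4, skip
  Position 1 ('c'): unique! => answer = 1

1


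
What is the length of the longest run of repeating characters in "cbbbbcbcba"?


Input: "cbbbbcbcba"
Scanning for longest run:
  Position 1 ('b'): new char, reset run to 1
  Position 2 ('b'): continues run of 'b', length=2
  Position 3 ('b'): continues run of 'b', length=3
  Position 4 ('b'): continues run of 'b', length=4
  Position 5 ('c'): new char, reset run to 1
  Position 6 ('b'): new char, reset run to 1
  Position 7 ('c'): new char, reset run to 1
  Position 8 ('b'): new char, reset run to 1
  Position 9 ('a'): new char, reset run to 1
Longest run: 'b' with length 4

4


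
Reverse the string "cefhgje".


Input: cefhgje
Reading characters right to left:
  Position 6: 'e'
  Position 5: 'j'
  Position 4: 'g'
  Position 3: 'h'
  Position 2: 'f'
  Position 1: 'e'
  Position 0: 'c'
Reversed: ejghfec

ejghfec


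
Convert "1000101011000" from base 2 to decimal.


Input: "1000101011000" in base 2
Positional expansion:
  Digit '1' (value 1) x 2^12 = 4096
  Digit '0' (value 0) x 2^11 = 0
  Digit '0' (value 0) x 2^10 = 0
  Digit '0' (value 0) x 2^9 = 0
  Digit '1' (value 1) x 2^8 = 256
  Digit '0' (value 0) x 2^7 = 0
  Digit '1' (value 1) x 2^6 = 64
  Digit '0' (value 0) x 2^5 = 0
  Digit '1' (value 1) x 2^4 = 16
  Digit '1' (value 1) x 2^3 = 8
  Digit '0' (value 0) x 2^2 = 0
  Digit '0' (value 0) x 2^1 = 0
  Digit '0' (value 0) x 2^0 = 0
Sum = 4440

4440


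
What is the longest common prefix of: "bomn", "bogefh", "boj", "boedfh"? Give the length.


Words: bomn, bogefh, boj, boedfh
  Position 0: all 'b' => match
  Position 1: all 'o' => match
  Position 2: ('m', 'g', 'j', 'e') => mismatch, stop
LCP = "bo" (length 2)

2


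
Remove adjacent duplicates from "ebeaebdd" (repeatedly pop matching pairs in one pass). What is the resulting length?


Input: ebeaebdd
Stack-based adjacent duplicate removal:
  Read 'e': push. Stack: e
  Read 'b': push. Stack: eb
  Read 'e': push. Stack: ebe
  Read 'a': push. Stack: ebea
  Read 'e': push. Stack: ebeae
  Read 'b': push. Stack: ebeaeb
  Read 'd': push. Stack: ebeaebd
  Read 'd': matches stack top 'd' => pop. Stack: ebeaeb
Final stack: "ebeaeb" (length 6)

6


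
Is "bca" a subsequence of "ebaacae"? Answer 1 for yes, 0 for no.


Check if "bca" is a subsequence of "ebaacae"
Greedy scan:
  Position 0 ('e'): no match needed
  Position 1 ('b'): matches sub[0] = 'b'
  Position 2 ('a'): no match needed
  Position 3 ('a'): no match needed
  Position 4 ('c'): matches sub[1] = 'c'
  Position 5 ('a'): matches sub[2] = 'a'
  Position 6 ('e'): no match needed
All 3 characters matched => is a subsequence

1


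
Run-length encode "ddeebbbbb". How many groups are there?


Input: ddeebbbbb
Scanning for consecutive runs:
  Group 1: 'd' x 2 (positions 0-1)
  Group 2: 'e' x 2 (positions 2-3)
  Group 3: 'b' x 5 (positions 4-8)
Total groups: 3

3


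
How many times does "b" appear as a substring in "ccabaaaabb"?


Searching for "b" in "ccabaaaabb"
Scanning each position:
  Position 0: "c" => no
  Position 1: "c" => no
  Position 2: "a" => no
  Position 3: "b" => MATCH
  Position 4: "a" => no
  Position 5: "a" => no
  Position 6: "a" => no
  Position 7: "a" => no
  Position 8: "b" => MATCH
  Position 9: "b" => MATCH
Total occurrences: 3

3


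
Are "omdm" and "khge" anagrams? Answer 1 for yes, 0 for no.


Strings: "omdm", "khge"
Sorted first:  dmmo
Sorted second: eghk
Differ at position 0: 'd' vs 'e' => not anagrams

0


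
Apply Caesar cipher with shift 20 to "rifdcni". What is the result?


Caesar cipher: shift "rifdcni" by 20
  'r' (pos 17) + 20 = pos 11 = 'l'
  'i' (pos 8) + 20 = pos 2 = 'c'
  'f' (pos 5) + 20 = pos 25 = 'z'
  'd' (pos 3) + 20 = pos 23 = 'x'
  'c' (pos 2) + 20 = pos 22 = 'w'
  'n' (pos 13) + 20 = pos 7 = 'h'
  'i' (pos 8) + 20 = pos 2 = 'c'
Result: lczxwhc

lczxwhc


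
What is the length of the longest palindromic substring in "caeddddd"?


Input: "caeddddd"
Checking substrings for palindromes:
  [3:8] "ddddd" (len 5) => palindrome
  [3:7] "dddd" (len 4) => palindrome
  [4:8] "dddd" (len 4) => palindrome
  [3:6] "ddd" (len 3) => palindrome
  [4:7] "ddd" (len 3) => palindrome
  [5:8] "ddd" (len 3) => palindrome
Longest palindromic substring: "ddddd" with length 5

5


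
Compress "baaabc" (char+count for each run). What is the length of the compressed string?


Input: baaabc
Runs:
  'b' x 1 => "b1"
  'a' x 3 => "a3"
  'b' x 1 => "b1"
  'c' x 1 => "c1"
Compressed: "b1a3b1c1"
Compressed length: 8

8


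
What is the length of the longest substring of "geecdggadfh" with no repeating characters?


Input: "geecdggadfh"
Sliding window (track last position of each char):
  Position 0 ('g'): window [0,0] length 1 -- new best
  Position 1 ('e'): window [0,1] length 2 -- new best
  Position 2 ('e'): repeat (last at 1), move window start to 2
  Position 2 ('e'): window [2,2] length 1
  Position 3 ('c'): window [2,3] length 2
  Position 4 ('d'): window [2,4] length 3 -- new best
  Position 5 ('g'): window [2,5] length 4 -- new best
  Position 6 ('g'): repeat (last at 5), move window start to 6
  Position 6 ('g'): window [6,6] length 1
  Position 7 ('a'): window [6,7] length 2
  Position 8 ('d'): window [6,8] length 3
  Position 9 ('f'): window [6,9] length 4
  Position 10 ('h'): window [6,10] length 5 -- new best
Longest substring with no repeats: "gadfh" with length 5

5


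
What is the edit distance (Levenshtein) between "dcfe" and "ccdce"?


Computing edit distance: "dcfe" -> "ccdce"
DP table:
           c    c    d    c    e
      0    1    2    3    4    5
  d   1    1    2    2    3    4
  c   2    1    1    2    2    3
  f   3    2    2    2    3    3
  e   4    3    3    3    3    3
Edit distance = dp[4][5] = 3

3


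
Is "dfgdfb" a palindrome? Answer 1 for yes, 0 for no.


Input: dfgdfb
Reversed: bfdgfd
  Compare pos 0 ('d') with pos 5 ('b'): MISMATCH
  Compare pos 1 ('f') with pos 4 ('f'): match
  Compare pos 2 ('g') with pos 3 ('d'): MISMATCH
Result: not a palindrome

0


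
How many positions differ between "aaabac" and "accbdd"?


Comparing "aaabac" and "accbdd" position by position:
  Position 0: 'a' vs 'a' => same
  Position 1: 'a' vs 'c' => DIFFER
  Position 2: 'a' vs 'c' => DIFFER
  Position 3: 'b' vs 'b' => same
  Position 4: 'a' vs 'd' => DIFFER
  Position 5: 'c' vs 'd' => DIFFER
Positions that differ: 4

4


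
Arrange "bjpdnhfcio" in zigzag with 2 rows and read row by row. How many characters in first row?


Zigzag "bjpdnhfcio" into 2 rows:
Placing characters:
  'b' => row 0
  'j' => row 1
  'p' => row 0
  'd' => row 1
  'n' => row 0
  'h' => row 1
  'f' => row 0
  'c' => row 1
  'i' => row 0
  'o' => row 1
Rows:
  Row 0: "bpnfi"
  Row 1: "jdhco"
First row length: 5

5


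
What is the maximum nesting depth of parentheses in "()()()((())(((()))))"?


Input: "()()()((())(((()))))"
Tracking depth:
  Position 0 '(': depth becomes 1
  Position 1 ')': depth becomes 0
  Position 2 '(': depth becomes 1
  Position 3 ')': depth becomes 0
  Position 4 '(': depth becomes 1
  Position 5 ')': depth becomes 0
  Position 6 '(': depth becomes 1
  Position 7 '(': depth becomes 2
  Position 8 '(': depth becomes 3
  Position 9 ')': depth becomes 2
  Position 10 ')': depth becomes 1
  Position 11 '(': depth becomes 2
  Position 12 '(': depth becomes 3
  Position 13 '(': depth becomes 4
  Position 14 '(': depth becomes 5
  Position 15 ')': depth becomes 4
  Position 16 ')': depth becomes 3
  Position 17 ')': depth becomes 2
  Position 18 ')': depth becomes 1
  Position 19 ')': depth becomes 0
Maximum depth reached: 5

5


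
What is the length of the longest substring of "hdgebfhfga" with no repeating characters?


Input: "hdgebfhfga"
Sliding window (track last position of each char):
  Position 0 ('h'): window [0,0] length 1 -- new best
  Position 1 ('d'): window [0,1] length 2 -- new best
  Position 2 ('g'): window [0,2] length 3 -- new best
  Position 3 ('e'): window [0,3] length 4 -- new best
  Position 4 ('b'): window [0,4] length 5 -- new best
  Position 5 ('f'): window [0,5] length 6 -- new best
  Position 6 ('h'): repeat (last at 0), move window start to 1
  Position 6 ('h'): window [1,6] length 6
  Position 7 ('f'): repeat (last at 5), move window start to 6
  Position 7 ('f'): window [6,7] length 2
  Position 8 ('g'): window [6,8] length 3
  Position 9 ('a'): window [6,9] length 4
Longest substring with no repeats: "hdgebf" with length 6

6


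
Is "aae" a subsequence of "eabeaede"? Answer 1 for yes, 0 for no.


Check if "aae" is a subsequence of "eabeaede"
Greedy scan:
  Position 0 ('e'): no match needed
  Position 1 ('a'): matches sub[0] = 'a'
  Position 2 ('b'): no match needed
  Position 3 ('e'): no match needed
  Position 4 ('a'): matches sub[1] = 'a'
  Position 5 ('e'): matches sub[2] = 'e'
  Position 6 ('d'): no match needed
  Position 7 ('e'): no match needed
All 3 characters matched => is a subsequence

1


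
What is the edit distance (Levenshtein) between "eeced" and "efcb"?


Computing edit distance: "eeced" -> "efcb"
DP table:
           e    f    c    b
      0    1    2    3    4
  e   1    0    1    2    3
  e   2    1    1    2    3
  c   3    2    2    1    2
  e   4    3    3    2    2
  d   5    4    4    3    3
Edit distance = dp[5][4] = 3

3


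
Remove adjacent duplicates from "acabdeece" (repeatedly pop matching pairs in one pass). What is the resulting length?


Input: acabdeece
Stack-based adjacent duplicate removal:
  Read 'a': push. Stack: a
  Read 'c': push. Stack: ac
  Read 'a': push. Stack: aca
  Read 'b': push. Stack: acab
  Read 'd': push. Stack: acabd
  Read 'e': push. Stack: acabde
  Read 'e': matches stack top 'e' => pop. Stack: acabd
  Read 'c': push. Stack: acabdc
  Read 'e': push. Stack: acabdce
Final stack: "acabdce" (length 7)

7


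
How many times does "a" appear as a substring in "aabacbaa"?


Searching for "a" in "aabacbaa"
Scanning each position:
  Position 0: "a" => MATCH
  Position 1: "a" => MATCH
  Position 2: "b" => no
  Position 3: "a" => MATCH
  Position 4: "c" => no
  Position 5: "b" => no
  Position 6: "a" => MATCH
  Position 7: "a" => MATCH
Total occurrences: 5

5


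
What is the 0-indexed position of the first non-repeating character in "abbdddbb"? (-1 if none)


Input: abbdddbb
Character frequencies:
  'a': 1
  'b': 4
  'd': 3
Scanning left to right for freq == 1:
  Position 0 ('a'): unique! => answer = 0

0


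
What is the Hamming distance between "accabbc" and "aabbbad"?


Comparing "accabbc" and "aabbbad" position by position:
  Position 0: 'a' vs 'a' => same
  Position 1: 'c' vs 'a' => differ
  Position 2: 'c' vs 'b' => differ
  Position 3: 'a' vs 'b' => differ
  Position 4: 'b' vs 'b' => same
  Position 5: 'b' vs 'a' => differ
  Position 6: 'c' vs 'd' => differ
Total differences (Hamming distance): 5

5


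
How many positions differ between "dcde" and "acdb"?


Comparing "dcde" and "acdb" position by position:
  Position 0: 'd' vs 'a' => DIFFER
  Position 1: 'c' vs 'c' => same
  Position 2: 'd' vs 'd' => same
  Position 3: 'e' vs 'b' => DIFFER
Positions that differ: 2

2


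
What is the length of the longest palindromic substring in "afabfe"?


Input: "afabfe"
Checking substrings for palindromes:
  [0:3] "afa" (len 3) => palindrome
Longest palindromic substring: "afa" with length 3

3


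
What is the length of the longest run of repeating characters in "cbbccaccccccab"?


Input: "cbbccaccccccab"
Scanning for longest run:
  Position 1 ('b'): new char, reset run to 1
  Position 2 ('b'): continues run of 'b', length=2
  Position 3 ('c'): new char, reset run to 1
  Position 4 ('c'): continues run of 'c', length=2
  Position 5 ('a'): new char, reset run to 1
  Position 6 ('c'): new char, reset run to 1
  Position 7 ('c'): continues run of 'c', length=2
  Position 8 ('c'): continues run of 'c', length=3
  Position 9 ('c'): continues run of 'c', length=4
  Position 10 ('c'): continues run of 'c', length=5
  Position 11 ('c'): continues run of 'c', length=6
  Position 12 ('a'): new char, reset run to 1
  Position 13 ('b'): new char, reset run to 1
Longest run: 'c' with length 6

6


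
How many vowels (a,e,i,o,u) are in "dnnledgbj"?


Input: dnnledgbj
Checking each character:
  'd' at position 0: consonant
  'n' at position 1: consonant
  'n' at position 2: consonant
  'l' at position 3: consonant
  'e' at position 4: vowel (running total: 1)
  'd' at position 5: consonant
  'g' at position 6: consonant
  'b' at position 7: consonant
  'j' at position 8: consonant
Total vowels: 1

1


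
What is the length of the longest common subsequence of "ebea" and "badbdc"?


LCS of "ebea" and "badbdc"
DP table:
           b    a    d    b    d    c
      0    0    0    0    0    0    0
  e   0    0    0    0    0    0    0
  b   0    1    1    1    1    1    1
  e   0    1    1    1    1    1    1
  a   0    1    2    2    2    2    2
LCS length = dp[4][6] = 2

2


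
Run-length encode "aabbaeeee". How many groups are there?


Input: aabbaeeee
Scanning for consecutive runs:
  Group 1: 'a' x 2 (positions 0-1)
  Group 2: 'b' x 2 (positions 2-3)
  Group 3: 'a' x 1 (positions 4-4)
  Group 4: 'e' x 4 (positions 5-8)
Total groups: 4

4


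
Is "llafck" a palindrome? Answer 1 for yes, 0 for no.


Input: llafck
Reversed: kcfall
  Compare pos 0 ('l') with pos 5 ('k'): MISMATCH
  Compare pos 1 ('l') with pos 4 ('c'): MISMATCH
  Compare pos 2 ('a') with pos 3 ('f'): MISMATCH
Result: not a palindrome

0


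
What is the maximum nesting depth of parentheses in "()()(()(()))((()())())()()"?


Input: "()()(()(()))((()())())()()"
Tracking depth:
  Position 0 '(': depth becomes 1
  Position 1 ')': depth becomes 0
  Position 2 '(': depth becomes 1
  Position 3 ')': depth becomes 0
  Position 4 '(': depth becomes 1
  Position 5 '(': depth becomes 2
  Position 6 ')': depth becomes 1
  Position 7 '(': depth becomes 2
  Position 8 '(': depth becomes 3
  Position 9 ')': depth becomes 2
  Position 10 ')': depth becomes 1
  Position 11 ')': depth becomes 0
  Position 12 '(': depth becomes 1
  Position 13 '(': depth becomes 2
  Position 14 '(': depth becomes 3
  Position 15 ')': depth becomes 2
  Position 16 '(': depth becomes 3
  Position 17 ')': depth becomes 2
  Position 18 ')': depth becomes 1
  Position 19 '(': depth becomes 2
  Position 20 ')': depth becomes 1
  Position 21 ')': depth becomes 0
  Position 22 '(': depth becomes 1
  Position 23 ')': depth becomes 0
  Position 24 '(': depth becomes 1
  Position 25 ')': depth becomes 0
Maximum depth reached: 3

3


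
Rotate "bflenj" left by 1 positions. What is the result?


Input: "bflenj", rotate left by 1
First 1 characters: "b"
Remaining characters: "flenj"
Concatenate remaining + first: "flenj" + "b" = "flenjb"

flenjb


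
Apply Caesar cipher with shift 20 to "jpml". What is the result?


Caesar cipher: shift "jpml" by 20
  'j' (pos 9) + 20 = pos 3 = 'd'
  'p' (pos 15) + 20 = pos 9 = 'j'
  'm' (pos 12) + 20 = pos 6 = 'g'
  'l' (pos 11) + 20 = pos 5 = 'f'
Result: djgf

djgf


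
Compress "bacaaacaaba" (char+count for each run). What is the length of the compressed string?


Input: bacaaacaaba
Runs:
  'b' x 1 => "b1"
  'a' x 1 => "a1"
  'c' x 1 => "c1"
  'a' x 3 => "a3"
  'c' x 1 => "c1"
  'a' x 2 => "a2"
  'b' x 1 => "b1"
  'a' x 1 => "a1"
Compressed: "b1a1c1a3c1a2b1a1"
Compressed length: 16

16


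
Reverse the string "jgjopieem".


Input: jgjopieem
Reading characters right to left:
  Position 8: 'm'
  Position 7: 'e'
  Position 6: 'e'
  Position 5: 'i'
  Position 4: 'p'
  Position 3: 'o'
  Position 2: 'j'
  Position 1: 'g'
  Position 0: 'j'
Reversed: meeipojgj

meeipojgj


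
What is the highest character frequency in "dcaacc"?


Input: dcaacc
Character counts:
  'a': 2
  'c': 3
  'd': 1
Maximum frequency: 3

3


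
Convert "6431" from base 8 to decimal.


Input: "6431" in base 8
Positional expansion:
  Digit '6' (value 6) x 8^3 = 3072
  Digit '4' (value 4) x 8^2 = 256
  Digit '3' (value 3) x 8^1 = 24
  Digit '1' (value 1) x 8^0 = 1
Sum = 3353

3353


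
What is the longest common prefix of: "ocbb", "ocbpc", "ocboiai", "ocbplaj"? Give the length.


Words: ocbb, ocbpc, ocboiai, ocbplaj
  Position 0: all 'o' => match
  Position 1: all 'c' => match
  Position 2: all 'b' => match
  Position 3: ('b', 'p', 'o', 'p') => mismatch, stop
LCP = "ocb" (length 3)

3


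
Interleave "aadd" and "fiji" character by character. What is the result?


Interleaving "aadd" and "fiji":
  Position 0: 'a' from first, 'f' from second => "af"
  Position 1: 'a' from first, 'i' from second => "ai"
  Position 2: 'd' from first, 'j' from second => "dj"
  Position 3: 'd' from first, 'i' from second => "di"
Result: afaidjdi

afaidjdi


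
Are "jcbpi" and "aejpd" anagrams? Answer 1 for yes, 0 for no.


Strings: "jcbpi", "aejpd"
Sorted first:  bcijp
Sorted second: adejp
Differ at position 0: 'b' vs 'a' => not anagrams

0


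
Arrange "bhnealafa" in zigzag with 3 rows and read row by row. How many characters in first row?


Zigzag "bhnealafa" into 3 rows:
Placing characters:
  'b' => row 0
  'h' => row 1
  'n' => row 2
  'e' => row 1
  'a' => row 0
  'l' => row 1
  'a' => row 2
  'f' => row 1
  'a' => row 0
Rows:
  Row 0: "baa"
  Row 1: "helf"
  Row 2: "na"
First row length: 3

3


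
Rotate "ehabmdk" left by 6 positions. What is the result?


Input: "ehabmdk", rotate left by 6
First 6 characters: "ehabmd"
Remaining characters: "k"
Concatenate remaining + first: "k" + "ehabmd" = "kehabmd"

kehabmd


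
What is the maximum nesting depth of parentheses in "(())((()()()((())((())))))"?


Input: "(())((()()()((())((())))))"
Tracking depth:
  Position 0 '(': depth becomes 1
  Position 1 '(': depth becomes 2
  Position 2 ')': depth becomes 1
  Position 3 ')': depth becomes 0
  Position 4 '(': depth becomes 1
  Position 5 '(': depth becomes 2
  Position 6 '(': depth becomes 3
  Position 7 ')': depth becomes 2
  Position 8 '(': depth becomes 3
  Position 9 ')': depth becomes 2
  Position 10 '(': depth becomes 3
  Position 11 ')': depth becomes 2
  Position 12 '(': depth becomes 3
  Position 13 '(': depth becomes 4
  Position 14 '(': depth becomes 5
  Position 15 ')': depth becomes 4
  Position 16 ')': depth becomes 3
  Position 17 '(': depth becomes 4
  Position 18 '(': depth becomes 5
  Position 19 '(': depth becomes 6
  Position 20 ')': depth becomes 5
  Position 21 ')': depth becomes 4
  Position 22 ')': depth becomes 3
  Position 23 ')': depth becomes 2
  Position 24 ')': depth becomes 1
  Position 25 ')': depth becomes 0
Maximum depth reached: 6

6


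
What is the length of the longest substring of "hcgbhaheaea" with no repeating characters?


Input: "hcgbhaheaea"
Sliding window (track last position of each char):
  Position 0 ('h'): window [0,0] length 1 -- new best
  Position 1 ('c'): window [0,1] length 2 -- new best
  Position 2 ('g'): window [0,2] length 3 -- new best
  Position 3 ('b'): window [0,3] length 4 -- new best
  Position 4 ('h'): repeat (last at 0), move window start to 1
  Position 4 ('h'): window [1,4] length 4
  Position 5 ('a'): window [1,5] length 5 -- new best
  Position 6 ('h'): repeat (last at 4), move window start to 5
  Position 6 ('h'): window [5,6] length 2
  Position 7 ('e'): window [5,7] length 3
  Position 8 ('a'): repeat (last at 5), move window start to 6
  Position 8 ('a'): window [6,8] length 3
  Position 9 ('e'): repeat (last at 7), move window start to 8
  Position 9 ('e'): window [8,9] length 2
  Position 10 ('a'): repeat (last at 8), move window start to 9
  Position 10 ('a'): window [9,10] length 2
Longest substring with no repeats: "cgbha" with length 5

5


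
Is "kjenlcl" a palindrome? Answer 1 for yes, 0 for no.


Input: kjenlcl
Reversed: lclnejk
  Compare pos 0 ('k') with pos 6 ('l'): MISMATCH
  Compare pos 1 ('j') with pos 5 ('c'): MISMATCH
  Compare pos 2 ('e') with pos 4 ('l'): MISMATCH
Result: not a palindrome

0


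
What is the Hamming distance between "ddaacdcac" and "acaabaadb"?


Comparing "ddaacdcac" and "acaabaadb" position by position:
  Position 0: 'd' vs 'a' => differ
  Position 1: 'd' vs 'c' => differ
  Position 2: 'a' vs 'a' => same
  Position 3: 'a' vs 'a' => same
  Position 4: 'c' vs 'b' => differ
  Position 5: 'd' vs 'a' => differ
  Position 6: 'c' vs 'a' => differ
  Position 7: 'a' vs 'd' => differ
  Position 8: 'c' vs 'b' => differ
Total differences (Hamming distance): 7

7


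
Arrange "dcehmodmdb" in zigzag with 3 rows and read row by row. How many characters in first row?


Zigzag "dcehmodmdb" into 3 rows:
Placing characters:
  'd' => row 0
  'c' => row 1
  'e' => row 2
  'h' => row 1
  'm' => row 0
  'o' => row 1
  'd' => row 2
  'm' => row 1
  'd' => row 0
  'b' => row 1
Rows:
  Row 0: "dmd"
  Row 1: "chomb"
  Row 2: "ed"
First row length: 3

3


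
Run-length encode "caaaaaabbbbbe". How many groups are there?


Input: caaaaaabbbbbe
Scanning for consecutive runs:
  Group 1: 'c' x 1 (positions 0-0)
  Group 2: 'a' x 6 (positions 1-6)
  Group 3: 'b' x 5 (positions 7-11)
  Group 4: 'e' x 1 (positions 12-12)
Total groups: 4

4


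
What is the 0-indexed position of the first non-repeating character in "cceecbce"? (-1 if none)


Input: cceecbce
Character frequencies:
  'b': 1
  'c': 4
  'e': 3
Scanning left to right for freq == 1:
  Position 0 ('c'): freq=4, skip
  Position 1 ('c'): freq=4, skip
  Position 2 ('e'): freq=3, skip
  Position 3 ('e'): freq=3, skip
  Position 4 ('c'): freq=4, skip
  Position 5 ('b'): unique! => answer = 5

5


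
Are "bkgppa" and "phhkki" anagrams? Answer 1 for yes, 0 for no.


Strings: "bkgppa", "phhkki"
Sorted first:  abgkpp
Sorted second: hhikkp
Differ at position 0: 'a' vs 'h' => not anagrams

0


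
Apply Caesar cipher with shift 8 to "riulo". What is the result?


Caesar cipher: shift "riulo" by 8
  'r' (pos 17) + 8 = pos 25 = 'z'
  'i' (pos 8) + 8 = pos 16 = 'q'
  'u' (pos 20) + 8 = pos 2 = 'c'
  'l' (pos 11) + 8 = pos 19 = 't'
  'o' (pos 14) + 8 = pos 22 = 'w'
Result: zqctw

zqctw


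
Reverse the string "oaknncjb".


Input: oaknncjb
Reading characters right to left:
  Position 7: 'b'
  Position 6: 'j'
  Position 5: 'c'
  Position 4: 'n'
  Position 3: 'n'
  Position 2: 'k'
  Position 1: 'a'
  Position 0: 'o'
Reversed: bjcnnkao

bjcnnkao


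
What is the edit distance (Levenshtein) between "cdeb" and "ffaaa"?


Computing edit distance: "cdeb" -> "ffaaa"
DP table:
           f    f    a    a    a
      0    1    2    3    4    5
  c   1    1    2    3    4    5
  d   2    2    2    3    4    5
  e   3    3    3    3    4    5
  b   4    4    4    4    4    5
Edit distance = dp[4][5] = 5

5


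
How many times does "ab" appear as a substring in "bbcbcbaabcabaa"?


Searching for "ab" in "bbcbcbaabcabaa"
Scanning each position:
  Position 0: "bb" => no
  Position 1: "bc" => no
  Position 2: "cb" => no
  Position 3: "bc" => no
  Position 4: "cb" => no
  Position 5: "ba" => no
  Position 6: "aa" => no
  Position 7: "ab" => MATCH
  Position 8: "bc" => no
  Position 9: "ca" => no
  Position 10: "ab" => MATCH
  Position 11: "ba" => no
  Position 12: "aa" => no
Total occurrences: 2

2


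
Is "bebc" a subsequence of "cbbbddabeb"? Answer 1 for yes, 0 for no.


Check if "bebc" is a subsequence of "cbbbddabeb"
Greedy scan:
  Position 0 ('c'): no match needed
  Position 1 ('b'): matches sub[0] = 'b'
  Position 2 ('b'): no match needed
  Position 3 ('b'): no match needed
  Position 4 ('d'): no match needed
  Position 5 ('d'): no match needed
  Position 6 ('a'): no match needed
  Position 7 ('b'): no match needed
  Position 8 ('e'): matches sub[1] = 'e'
  Position 9 ('b'): matches sub[2] = 'b'
Only matched 3/4 characters => not a subsequence

0


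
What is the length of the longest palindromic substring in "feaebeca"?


Input: "feaebeca"
Checking substrings for palindromes:
  [1:4] "eae" (len 3) => palindrome
  [3:6] "ebe" (len 3) => palindrome
Longest palindromic substring: "eae" with length 3

3


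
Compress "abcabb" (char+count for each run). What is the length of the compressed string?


Input: abcabb
Runs:
  'a' x 1 => "a1"
  'b' x 1 => "b1"
  'c' x 1 => "c1"
  'a' x 1 => "a1"
  'b' x 2 => "b2"
Compressed: "a1b1c1a1b2"
Compressed length: 10

10


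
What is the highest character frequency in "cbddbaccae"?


Input: cbddbaccae
Character counts:
  'a': 2
  'b': 2
  'c': 3
  'd': 2
  'e': 1
Maximum frequency: 3

3


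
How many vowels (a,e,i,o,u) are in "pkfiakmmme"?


Input: pkfiakmmme
Checking each character:
  'p' at position 0: consonant
  'k' at position 1: consonant
  'f' at position 2: consonant
  'i' at position 3: vowel (running total: 1)
  'a' at position 4: vowel (running total: 2)
  'k' at position 5: consonant
  'm' at position 6: consonant
  'm' at position 7: consonant
  'm' at position 8: consonant
  'e' at position 9: vowel (running total: 3)
Total vowels: 3

3


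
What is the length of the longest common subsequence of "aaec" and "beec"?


LCS of "aaec" and "beec"
DP table:
           b    e    e    c
      0    0    0    0    0
  a   0    0    0    0    0
  a   0    0    0    0    0
  e   0    0    1    1    1
  c   0    0    1    1    2
LCS length = dp[4][4] = 2

2


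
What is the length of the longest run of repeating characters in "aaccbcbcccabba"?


Input: "aaccbcbcccabba"
Scanning for longest run:
  Position 1 ('a'): continues run of 'a', length=2
  Position 2 ('c'): new char, reset run to 1
  Position 3 ('c'): continues run of 'c', length=2
  Position 4 ('b'): new char, reset run to 1
  Position 5 ('c'): new char, reset run to 1
  Position 6 ('b'): new char, reset run to 1
  Position 7 ('c'): new char, reset run to 1
  Position 8 ('c'): continues run of 'c', length=2
  Position 9 ('c'): continues run of 'c', length=3
  Position 10 ('a'): new char, reset run to 1
  Position 11 ('b'): new char, reset run to 1
  Position 12 ('b'): continues run of 'b', length=2
  Position 13 ('a'): new char, reset run to 1
Longest run: 'c' with length 3

3


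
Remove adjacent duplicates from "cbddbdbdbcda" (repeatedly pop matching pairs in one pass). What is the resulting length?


Input: cbddbdbdbcda
Stack-based adjacent duplicate removal:
  Read 'c': push. Stack: c
  Read 'b': push. Stack: cb
  Read 'd': push. Stack: cbd
  Read 'd': matches stack top 'd' => pop. Stack: cb
  Read 'b': matches stack top 'b' => pop. Stack: c
  Read 'd': push. Stack: cd
  Read 'b': push. Stack: cdb
  Read 'd': push. Stack: cdbd
  Read 'b': push. Stack: cdbdb
  Read 'c': push. Stack: cdbdbc
  Read 'd': push. Stack: cdbdbcd
  Read 'a': push. Stack: cdbdbcda
Final stack: "cdbdbcda" (length 8)

8


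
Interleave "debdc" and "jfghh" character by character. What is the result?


Interleaving "debdc" and "jfghh":
  Position 0: 'd' from first, 'j' from second => "dj"
  Position 1: 'e' from first, 'f' from second => "ef"
  Position 2: 'b' from first, 'g' from second => "bg"
  Position 3: 'd' from first, 'h' from second => "dh"
  Position 4: 'c' from first, 'h' from second => "ch"
Result: djefbgdhch

djefbgdhch


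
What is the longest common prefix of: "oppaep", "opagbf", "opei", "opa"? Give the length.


Words: oppaep, opagbf, opei, opa
  Position 0: all 'o' => match
  Position 1: all 'p' => match
  Position 2: ('p', 'a', 'e', 'a') => mismatch, stop
LCP = "op" (length 2)

2


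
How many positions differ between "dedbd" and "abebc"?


Comparing "dedbd" and "abebc" position by position:
  Position 0: 'd' vs 'a' => DIFFER
  Position 1: 'e' vs 'b' => DIFFER
  Position 2: 'd' vs 'e' => DIFFER
  Position 3: 'b' vs 'b' => same
  Position 4: 'd' vs 'c' => DIFFER
Positions that differ: 4

4


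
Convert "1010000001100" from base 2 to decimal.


Input: "1010000001100" in base 2
Positional expansion:
  Digit '1' (value 1) x 2^12 = 4096
  Digit '0' (value 0) x 2^11 = 0
  Digit '1' (value 1) x 2^10 = 1024
  Digit '0' (value 0) x 2^9 = 0
  Digit '0' (value 0) x 2^8 = 0
  Digit '0' (value 0) x 2^7 = 0
  Digit '0' (value 0) x 2^6 = 0
  Digit '0' (value 0) x 2^5 = 0
  Digit '0' (value 0) x 2^4 = 0
  Digit '1' (value 1) x 2^3 = 8
  Digit '1' (value 1) x 2^2 = 4
  Digit '0' (value 0) x 2^1 = 0
  Digit '0' (value 0) x 2^0 = 0
Sum = 5132

5132


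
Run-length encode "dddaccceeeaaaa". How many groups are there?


Input: dddaccceeeaaaa
Scanning for consecutive runs:
  Group 1: 'd' x 3 (positions 0-2)
  Group 2: 'a' x 1 (positions 3-3)
  Group 3: 'c' x 3 (positions 4-6)
  Group 4: 'e' x 3 (positions 7-9)
  Group 5: 'a' x 4 (positions 10-13)
Total groups: 5

5


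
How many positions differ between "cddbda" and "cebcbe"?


Comparing "cddbda" and "cebcbe" position by position:
  Position 0: 'c' vs 'c' => same
  Position 1: 'd' vs 'e' => DIFFER
  Position 2: 'd' vs 'b' => DIFFER
  Position 3: 'b' vs 'c' => DIFFER
  Position 4: 'd' vs 'b' => DIFFER
  Position 5: 'a' vs 'e' => DIFFER
Positions that differ: 5

5


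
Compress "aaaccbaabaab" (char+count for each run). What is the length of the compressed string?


Input: aaaccbaabaab
Runs:
  'a' x 3 => "a3"
  'c' x 2 => "c2"
  'b' x 1 => "b1"
  'a' x 2 => "a2"
  'b' x 1 => "b1"
  'a' x 2 => "a2"
  'b' x 1 => "b1"
Compressed: "a3c2b1a2b1a2b1"
Compressed length: 14

14


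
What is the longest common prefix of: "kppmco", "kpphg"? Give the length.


Words: kppmco, kpphg
  Position 0: all 'k' => match
  Position 1: all 'p' => match
  Position 2: all 'p' => match
  Position 3: ('m', 'h') => mismatch, stop
LCP = "kpp" (length 3)

3


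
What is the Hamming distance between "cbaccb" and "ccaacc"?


Comparing "cbaccb" and "ccaacc" position by position:
  Position 0: 'c' vs 'c' => same
  Position 1: 'b' vs 'c' => differ
  Position 2: 'a' vs 'a' => same
  Position 3: 'c' vs 'a' => differ
  Position 4: 'c' vs 'c' => same
  Position 5: 'b' vs 'c' => differ
Total differences (Hamming distance): 3

3


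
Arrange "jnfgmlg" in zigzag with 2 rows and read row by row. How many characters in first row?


Zigzag "jnfgmlg" into 2 rows:
Placing characters:
  'j' => row 0
  'n' => row 1
  'f' => row 0
  'g' => row 1
  'm' => row 0
  'l' => row 1
  'g' => row 0
Rows:
  Row 0: "jfmg"
  Row 1: "ngl"
First row length: 4

4


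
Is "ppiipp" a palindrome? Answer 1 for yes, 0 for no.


Input: ppiipp
Reversed: ppiipp
  Compare pos 0 ('p') with pos 5 ('p'): match
  Compare pos 1 ('p') with pos 4 ('p'): match
  Compare pos 2 ('i') with pos 3 ('i'): match
Result: palindrome

1


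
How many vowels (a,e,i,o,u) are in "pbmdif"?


Input: pbmdif
Checking each character:
  'p' at position 0: consonant
  'b' at position 1: consonant
  'm' at position 2: consonant
  'd' at position 3: consonant
  'i' at position 4: vowel (running total: 1)
  'f' at position 5: consonant
Total vowels: 1

1


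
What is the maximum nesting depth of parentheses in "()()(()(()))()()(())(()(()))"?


Input: "()()(()(()))()()(())(()(()))"
Tracking depth:
  Position 0 '(': depth becomes 1
  Position 1 ')': depth becomes 0
  Position 2 '(': depth becomes 1
  Position 3 ')': depth becomes 0
  Position 4 '(': depth becomes 1
  Position 5 '(': depth becomes 2
  Position 6 ')': depth becomes 1
  Position 7 '(': depth becomes 2
  Position 8 '(': depth becomes 3
  Position 9 ')': depth becomes 2
  Position 10 ')': depth becomes 1
  Position 11 ')': depth becomes 0
  Position 12 '(': depth becomes 1
  Position 13 ')': depth becomes 0
  Position 14 '(': depth becomes 1
  Position 15 ')': depth becomes 0
  Position 16 '(': depth becomes 1
  Position 17 '(': depth becomes 2
  Position 18 ')': depth becomes 1
  Position 19 ')': depth becomes 0
  Position 20 '(': depth becomes 1
  Position 21 '(': depth becomes 2
  Position 22 ')': depth becomes 1
  Position 23 '(': depth becomes 2
  Position 24 '(': depth becomes 3
  Position 25 ')': depth becomes 2
  Position 26 ')': depth becomes 1
  Position 27 ')': depth becomes 0
Maximum depth reached: 3

3


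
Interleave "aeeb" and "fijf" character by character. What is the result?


Interleaving "aeeb" and "fijf":
  Position 0: 'a' from first, 'f' from second => "af"
  Position 1: 'e' from first, 'i' from second => "ei"
  Position 2: 'e' from first, 'j' from second => "ej"
  Position 3: 'b' from first, 'f' from second => "bf"
Result: afeiejbf

afeiejbf


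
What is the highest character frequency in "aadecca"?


Input: aadecca
Character counts:
  'a': 3
  'c': 2
  'd': 1
  'e': 1
Maximum frequency: 3

3


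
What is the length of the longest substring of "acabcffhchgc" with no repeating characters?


Input: "acabcffhchgc"
Sliding window (track last position of each char):
  Position 0 ('a'): window [0,0] length 1 -- new best
  Position 1 ('c'): window [0,1] length 2 -- new best
  Position 2 ('a'): repeat (last at 0), move window start to 1
  Position 2 ('a'): window [1,2] length 2
  Position 3 ('b'): window [1,3] length 3 -- new best
  Position 4 ('c'): repeat (last at 1), move window start to 2
  Position 4 ('c'): window [2,4] length 3
  Position 5 ('f'): window [2,5] length 4 -- new best
  Position 6 ('f'): repeat (last at 5), move window start to 6
  Position 6 ('f'): window [6,6] length 1
  Position 7 ('h'): window [6,7] length 2
  Position 8 ('c'): window [6,8] length 3
  Position 9 ('h'): repeat (last at 7), move window start to 8
  Position 9 ('h'): window [8,9] length 2
  Position 10 ('g'): window [8,10] length 3
  Position 11 ('c'): repeat (last at 8), move window start to 9
  Position 11 ('c'): window [9,11] length 3
Longest substring with no repeats: "abcf" with length 4

4


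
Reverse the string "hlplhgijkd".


Input: hlplhgijkd
Reading characters right to left:
  Position 9: 'd'
  Position 8: 'k'
  Position 7: 'j'
  Position 6: 'i'
  Position 5: 'g'
  Position 4: 'h'
  Position 3: 'l'
  Position 2: 'p'
  Position 1: 'l'
  Position 0: 'h'
Reversed: dkjighlplh

dkjighlplh


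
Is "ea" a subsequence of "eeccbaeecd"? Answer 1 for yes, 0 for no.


Check if "ea" is a subsequence of "eeccbaeecd"
Greedy scan:
  Position 0 ('e'): matches sub[0] = 'e'
  Position 1 ('e'): no match needed
  Position 2 ('c'): no match needed
  Position 3 ('c'): no match needed
  Position 4 ('b'): no match needed
  Position 5 ('a'): matches sub[1] = 'a'
  Position 6 ('e'): no match needed
  Position 7 ('e'): no match needed
  Position 8 ('c'): no match needed
  Position 9 ('d'): no match needed
All 2 characters matched => is a subsequence

1


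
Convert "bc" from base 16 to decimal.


Input: "bc" in base 16
Positional expansion:
  Digit 'b' (value 11) x 16^1 = 176
  Digit 'c' (value 12) x 16^0 = 12
Sum = 188

188


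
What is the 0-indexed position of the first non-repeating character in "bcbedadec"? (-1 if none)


Input: bcbedadec
Character frequencies:
  'a': 1
  'b': 2
  'c': 2
  'd': 2
  'e': 2
Scanning left to right for freq == 1:
  Position 0 ('b'): freq=2, skip
  Position 1 ('c'): freq=2, skip
  Position 2 ('b'): freq=2, skip
  Position 3 ('e'): freq=2, skip
  Position 4 ('d'): freq=2, skip
  Position 5 ('a'): unique! => answer = 5

5


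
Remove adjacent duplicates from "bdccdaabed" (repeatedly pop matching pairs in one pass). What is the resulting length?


Input: bdccdaabed
Stack-based adjacent duplicate removal:
  Read 'b': push. Stack: b
  Read 'd': push. Stack: bd
  Read 'c': push. Stack: bdc
  Read 'c': matches stack top 'c' => pop. Stack: bd
  Read 'd': matches stack top 'd' => pop. Stack: b
  Read 'a': push. Stack: ba
  Read 'a': matches stack top 'a' => pop. Stack: b
  Read 'b': matches stack top 'b' => pop. Stack: (empty)
  Read 'e': push. Stack: e
  Read 'd': push. Stack: ed
Final stack: "ed" (length 2)

2
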